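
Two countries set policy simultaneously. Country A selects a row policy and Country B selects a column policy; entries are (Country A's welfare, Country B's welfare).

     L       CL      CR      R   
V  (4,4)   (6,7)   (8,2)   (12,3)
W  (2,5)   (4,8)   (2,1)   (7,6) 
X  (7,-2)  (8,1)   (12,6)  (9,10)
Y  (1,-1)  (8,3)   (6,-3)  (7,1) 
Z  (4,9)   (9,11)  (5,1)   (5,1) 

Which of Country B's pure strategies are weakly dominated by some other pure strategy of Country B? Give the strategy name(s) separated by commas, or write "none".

L, CR

L: dominated, since CL does at least as well everywhere (V: 7>4, W: 8>5, X: 1>-2, Y: 3>-1, Z: 11>9).
Nothing dominates CL: L at V (7>4); CR at V (7>2); R at V (7>3).
CR is weakly dominated by R (V: 3>2, W: 6>1, X: 10>6, Y: 1>-3, Z: 1=1).
Nothing dominates R: L at W (6>5); CL at X (10>1); CR at V (3>2).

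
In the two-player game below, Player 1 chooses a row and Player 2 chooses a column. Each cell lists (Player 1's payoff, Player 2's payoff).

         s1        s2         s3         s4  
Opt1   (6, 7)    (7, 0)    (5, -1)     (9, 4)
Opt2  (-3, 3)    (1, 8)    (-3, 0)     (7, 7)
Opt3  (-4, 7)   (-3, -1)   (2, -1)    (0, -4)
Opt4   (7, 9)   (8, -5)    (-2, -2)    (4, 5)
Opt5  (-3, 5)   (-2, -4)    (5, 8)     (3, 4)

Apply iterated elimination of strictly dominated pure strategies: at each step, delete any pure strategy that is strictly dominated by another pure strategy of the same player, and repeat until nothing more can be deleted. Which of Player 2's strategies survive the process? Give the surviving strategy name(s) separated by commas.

s1, s3

For Player 1, Opt1 strictly dominates Opt2 on the remaining columns (s1: 6>-3, s2: 7>1, s3: 5>-3, s4: 9>7); eliminate Opt2.
Player 1's strategy Opt3 is strictly dominated by Opt1 (s1: 6>-4, s2: 7>-3, s3: 5>2, s4: 9>0) and is removed.
Column s2 is eliminated: s1 beats it against every remaining row (Opt1: 7>0, Opt4: 9>-5, Opt5: 5>-4).
Player 2's strategy s4 is strictly dominated by s1 (Opt1: 7>4, Opt4: 9>5, Opt5: 5>4) and is removed.
Among the remaining strategies, none is strictly dominated by another pure strategy of the same player, so the elimination stops.
Surviving strategies — Player 1: {Opt1, Opt4, Opt5}; Player 2: {s1, s3}.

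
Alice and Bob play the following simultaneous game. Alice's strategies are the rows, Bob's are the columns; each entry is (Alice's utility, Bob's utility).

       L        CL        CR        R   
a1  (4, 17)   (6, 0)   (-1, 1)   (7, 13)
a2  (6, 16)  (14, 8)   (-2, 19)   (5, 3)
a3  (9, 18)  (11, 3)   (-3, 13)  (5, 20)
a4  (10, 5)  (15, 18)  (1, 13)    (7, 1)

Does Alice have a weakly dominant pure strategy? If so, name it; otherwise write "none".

a4

a4 vs a1: L: 10>4, CL: 15>6, CR: 1>-1, R: 7=7.
a4 vs a2: L: 10>6, CL: 15>14, CR: 1>-2, R: 7>5.
a4 vs a3: L: 10>9, CL: 15>11, CR: 1>-3, R: 7>5.
a4 is at least as good as every other strategy against every opponent action, so it is weakly dominant.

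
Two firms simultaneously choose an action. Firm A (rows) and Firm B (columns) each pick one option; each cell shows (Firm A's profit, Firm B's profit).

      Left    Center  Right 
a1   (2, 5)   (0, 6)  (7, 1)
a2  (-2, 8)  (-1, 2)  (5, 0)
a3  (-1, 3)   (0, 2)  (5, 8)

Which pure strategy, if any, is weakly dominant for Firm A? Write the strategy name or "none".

a1 vs a2: Left: 2>-2, Center: 0>-1, Right: 7>5.
a1 vs a3: Left: 2>-1, Center: 0=0, Right: 7>5.
a1 is at least as good as every other strategy against every opponent action, so it is weakly dominant.

a1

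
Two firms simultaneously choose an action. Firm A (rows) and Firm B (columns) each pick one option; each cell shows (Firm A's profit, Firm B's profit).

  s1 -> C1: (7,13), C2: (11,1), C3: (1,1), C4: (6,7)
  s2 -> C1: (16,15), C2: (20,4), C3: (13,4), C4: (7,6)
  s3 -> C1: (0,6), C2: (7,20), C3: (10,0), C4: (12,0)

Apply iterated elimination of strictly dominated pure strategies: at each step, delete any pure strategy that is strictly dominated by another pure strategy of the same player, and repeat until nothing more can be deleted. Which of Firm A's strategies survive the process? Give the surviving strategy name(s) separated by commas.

For Firm A, s2 strictly dominates s1 on the remaining columns (C1: 16>7, C2: 20>11, C3: 13>1, C4: 7>6); eliminate s1.
Column C3 is eliminated: C1 beats it against every remaining row (s2: 15>4, s3: 6>0).
Firm B's strategy C4 is strictly dominated by C1 (s2: 15>6, s3: 6>0) and is removed.
Firm A's strategy s3 is strictly dominated by s2 (C1: 16>0, C2: 20>7) and is removed.
For Firm B, C1 strictly dominates C2 on the remaining rows (s2: 15>4); eliminate C2.
Among the remaining strategies, none is strictly dominated by another pure strategy of the same player, so the elimination stops.
Surviving strategies — Firm A: {s2}; Firm B: {C1}.

s2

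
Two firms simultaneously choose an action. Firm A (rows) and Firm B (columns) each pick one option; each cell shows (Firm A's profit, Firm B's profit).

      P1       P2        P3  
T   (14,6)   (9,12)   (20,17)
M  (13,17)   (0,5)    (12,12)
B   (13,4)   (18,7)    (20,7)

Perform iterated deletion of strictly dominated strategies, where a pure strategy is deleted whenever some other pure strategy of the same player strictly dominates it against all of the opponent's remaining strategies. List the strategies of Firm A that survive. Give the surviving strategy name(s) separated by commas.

T, B

For Firm A, T strictly dominates M on the remaining columns (P1: 14>13, P2: 9>0, P3: 20>12); eliminate M.
Column P1 is eliminated: P2 beats it against every remaining row (T: 12>6, B: 7>4).
Among the remaining strategies, none is strictly dominated by another pure strategy of the same player, so the elimination stops.
Surviving strategies — Firm A: {T, B}; Firm B: {P2, P3}.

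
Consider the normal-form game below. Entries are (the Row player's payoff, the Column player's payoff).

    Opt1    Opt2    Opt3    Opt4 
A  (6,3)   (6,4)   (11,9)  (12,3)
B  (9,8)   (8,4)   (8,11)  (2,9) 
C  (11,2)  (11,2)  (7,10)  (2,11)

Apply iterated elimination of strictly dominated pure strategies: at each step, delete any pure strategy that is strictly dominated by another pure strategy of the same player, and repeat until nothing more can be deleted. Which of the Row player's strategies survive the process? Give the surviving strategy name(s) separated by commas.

Column Opt1 is eliminated: Opt3 beats it against every remaining row (A: 9>3, B: 11>8, C: 10>2).
The Column player's strategy Opt2 is strictly dominated by Opt3 (A: 9>4, B: 11>4, C: 10>2) and is removed.
Row B is eliminated: A beats it against every remaining column (Opt3: 11>8, Opt4: 12>2).
For the Row player, A strictly dominates C on the remaining columns (Opt3: 11>7, Opt4: 12>2); eliminate C.
For the Column player, Opt3 strictly dominates Opt4 on the remaining rows (A: 9>3); eliminate Opt4.
Among the remaining strategies, none is strictly dominated by another pure strategy of the same player, so the elimination stops.
Surviving strategies — the Row player: {A}; the Column player: {Opt3}.

A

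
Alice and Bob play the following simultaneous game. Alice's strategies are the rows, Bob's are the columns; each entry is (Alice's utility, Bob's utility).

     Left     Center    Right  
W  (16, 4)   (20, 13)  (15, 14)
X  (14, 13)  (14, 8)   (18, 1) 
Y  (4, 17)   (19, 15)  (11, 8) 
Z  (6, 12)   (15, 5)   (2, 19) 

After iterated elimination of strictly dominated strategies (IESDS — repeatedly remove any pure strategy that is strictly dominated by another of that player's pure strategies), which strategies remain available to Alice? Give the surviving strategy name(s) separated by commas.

W, X

For Alice, W strictly dominates Y on the remaining columns (Left: 16>4, Center: 20>19, Right: 15>11); eliminate Y.
Row Z is eliminated: W beats it against every remaining column (Left: 16>6, Center: 20>15, Right: 15>2).
Among the remaining strategies, none is strictly dominated by another pure strategy of the same player, so the elimination stops.
Surviving strategies — Alice: {W, X}; Bob: {Left, Center, Right}.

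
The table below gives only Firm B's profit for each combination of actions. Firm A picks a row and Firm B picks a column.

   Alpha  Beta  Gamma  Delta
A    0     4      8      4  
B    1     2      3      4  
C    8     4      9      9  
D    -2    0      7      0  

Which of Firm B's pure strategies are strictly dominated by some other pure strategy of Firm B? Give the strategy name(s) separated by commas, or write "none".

Alpha, Beta

Alpha: dominated, since Gamma does at least as well everywhere (A: 8>0, B: 3>1, C: 9>8, D: 7>-2).
Gamma strictly dominates Beta — A: 8>4, B: 3>2, C: 9>4, D: 7>0.
Nothing dominates Gamma: Alpha at A (8>0); Beta at A (8>4); Delta at A (8>4).
Nothing dominates Delta: Alpha at A (4>0); Beta at A (4=4); Gamma at B (4>3).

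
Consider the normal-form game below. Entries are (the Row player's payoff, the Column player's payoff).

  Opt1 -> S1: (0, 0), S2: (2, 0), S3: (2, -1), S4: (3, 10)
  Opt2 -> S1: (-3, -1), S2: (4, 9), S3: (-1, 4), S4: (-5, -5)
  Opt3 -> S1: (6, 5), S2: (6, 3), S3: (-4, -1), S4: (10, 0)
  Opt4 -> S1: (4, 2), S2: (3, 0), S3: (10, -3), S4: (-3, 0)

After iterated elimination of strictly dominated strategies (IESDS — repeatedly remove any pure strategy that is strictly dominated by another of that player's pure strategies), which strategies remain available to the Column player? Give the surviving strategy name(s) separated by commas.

S1

For the Column player, S2 strictly dominates S3 on the remaining rows (Opt1: 0>-1, Opt2: 9>4, Opt3: 3>-1, Opt4: 0>-3); eliminate S3.
Row Opt1 is eliminated: Opt3 beats it against every remaining column (S1: 6>0, S2: 6>2, S4: 10>3).
Row Opt2 is eliminated: Opt3 beats it against every remaining column (S1: 6>-3, S2: 6>4, S4: 10>-5).
The Row player's strategy Opt4 is strictly dominated by Opt3 (S1: 6>4, S2: 6>3, S4: 10>-3) and is removed.
For the Column player, S1 strictly dominates S2 on the remaining rows (Opt3: 5>3); eliminate S2.
Column S4 is eliminated: S1 beats it against every remaining row (Opt3: 5>0).
Among the remaining strategies, none is strictly dominated by another pure strategy of the same player, so the elimination stops.
Surviving strategies — the Row player: {Opt3}; the Column player: {S1}.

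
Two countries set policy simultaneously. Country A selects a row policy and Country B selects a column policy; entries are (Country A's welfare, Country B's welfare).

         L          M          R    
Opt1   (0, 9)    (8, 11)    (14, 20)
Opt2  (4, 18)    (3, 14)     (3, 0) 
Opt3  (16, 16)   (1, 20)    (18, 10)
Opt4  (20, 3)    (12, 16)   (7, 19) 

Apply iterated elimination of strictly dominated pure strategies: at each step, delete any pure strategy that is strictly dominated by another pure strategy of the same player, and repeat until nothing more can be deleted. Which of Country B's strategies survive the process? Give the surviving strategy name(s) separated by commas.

For Country A, Opt4 strictly dominates Opt2 on the remaining columns (L: 20>4, M: 12>3, R: 7>3); eliminate Opt2.
Country B's strategy L is strictly dominated by M (Opt1: 11>9, Opt3: 20>16, Opt4: 16>3) and is removed.
Among the remaining strategies, none is strictly dominated by another pure strategy of the same player, so the elimination stops.
Surviving strategies — Country A: {Opt1, Opt3, Opt4}; Country B: {M, R}.

M, R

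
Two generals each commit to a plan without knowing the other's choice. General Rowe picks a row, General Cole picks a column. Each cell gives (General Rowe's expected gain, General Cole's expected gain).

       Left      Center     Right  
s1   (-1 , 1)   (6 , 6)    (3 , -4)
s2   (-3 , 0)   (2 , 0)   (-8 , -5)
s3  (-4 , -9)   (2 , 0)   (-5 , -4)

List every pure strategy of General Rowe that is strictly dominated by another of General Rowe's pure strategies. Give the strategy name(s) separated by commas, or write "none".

s1 is not dominated — it holds its own against s2 at Left (-1>-3); s3 at Left (-1>-4).
s2: dominated, since s1 does at least as well everywhere (Left: -1>-3, Center: 6>2, Right: 3>-8).
s3: dominated, since s1 does at least as well everywhere (Left: -1>-4, Center: 6>2, Right: 3>-5).

s2, s3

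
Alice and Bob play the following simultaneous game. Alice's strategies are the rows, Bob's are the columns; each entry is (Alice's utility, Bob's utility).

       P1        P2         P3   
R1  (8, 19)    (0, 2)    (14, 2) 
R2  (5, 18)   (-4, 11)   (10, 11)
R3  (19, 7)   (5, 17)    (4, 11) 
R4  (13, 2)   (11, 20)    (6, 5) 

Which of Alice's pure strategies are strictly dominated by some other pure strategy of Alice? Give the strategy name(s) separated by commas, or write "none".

R2

Nothing dominates R1: R2 at P1 (8>5); R3 at P3 (14>4); R4 at P3 (14>6).
R2: dominated, since R1 does at least as well everywhere (P1: 8>5, P2: 0>-4, P3: 14>10).
R3 is not dominated — it holds its own against R1 at P1 (19>8); R2 at P1 (19>5); R4 at P1 (19>13).
R4: no other strategy beats it everywhere (R1 at P1 (13>8); R2 at P1 (13>5); R3 at P2 (11>5)).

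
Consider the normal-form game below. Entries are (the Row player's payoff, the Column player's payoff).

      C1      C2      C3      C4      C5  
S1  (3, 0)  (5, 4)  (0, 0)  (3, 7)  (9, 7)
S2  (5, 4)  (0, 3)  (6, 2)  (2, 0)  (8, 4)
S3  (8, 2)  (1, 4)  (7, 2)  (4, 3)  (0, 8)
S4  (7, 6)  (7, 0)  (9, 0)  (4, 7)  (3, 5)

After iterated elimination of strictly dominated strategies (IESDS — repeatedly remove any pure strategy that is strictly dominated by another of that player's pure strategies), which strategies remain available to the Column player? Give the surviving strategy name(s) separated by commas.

C1, C4, C5

Column C2 is eliminated: C5 beats it against every remaining row (S1: 7>4, S2: 4>3, S3: 8>4, S4: 5>0).
For the Column player, C5 strictly dominates C3 on the remaining rows (S1: 7>0, S2: 4>2, S3: 8>2, S4: 5>0); eliminate C3.
Among the remaining strategies, none is strictly dominated by another pure strategy of the same player, so the elimination stops.
Surviving strategies — the Row player: {S1, S2, S3, S4}; the Column player: {C1, C4, C5}.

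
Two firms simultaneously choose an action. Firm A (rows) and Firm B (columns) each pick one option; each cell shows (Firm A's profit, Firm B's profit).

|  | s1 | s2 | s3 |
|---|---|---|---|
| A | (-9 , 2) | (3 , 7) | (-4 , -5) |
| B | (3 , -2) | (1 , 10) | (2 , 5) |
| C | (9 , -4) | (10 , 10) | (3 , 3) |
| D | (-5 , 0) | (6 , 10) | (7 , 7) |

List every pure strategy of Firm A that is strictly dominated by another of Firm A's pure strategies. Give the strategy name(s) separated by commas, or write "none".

A: dominated, since C does at least as well everywhere (s1: 9>-9, s2: 10>3, s3: 3>-4).
B is strictly dominated by C (s1: 9>3, s2: 10>1, s3: 3>2).
C is not dominated — it holds its own against A at s1 (9>-9); B at s1 (9>3); D at s1 (9>-5).
D is not dominated — it holds its own against A at s1 (-5>-9); B at s2 (6>1); C at s3 (7>3).

A, B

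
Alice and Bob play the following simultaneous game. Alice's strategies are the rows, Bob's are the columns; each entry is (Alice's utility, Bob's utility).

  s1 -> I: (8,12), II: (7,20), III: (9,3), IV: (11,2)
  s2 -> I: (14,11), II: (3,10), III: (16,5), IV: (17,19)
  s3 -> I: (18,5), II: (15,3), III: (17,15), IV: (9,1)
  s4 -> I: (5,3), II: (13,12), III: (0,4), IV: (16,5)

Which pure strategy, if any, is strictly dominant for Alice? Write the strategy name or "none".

none

s1 fails to dominate s2 at I (8<14).
s2 fails to dominate s1 at II (3<7).
s3 fails to dominate s1 at IV (9<11).
s4 fails to dominate s1 at I (5<8).
No single strategy dominates all the others.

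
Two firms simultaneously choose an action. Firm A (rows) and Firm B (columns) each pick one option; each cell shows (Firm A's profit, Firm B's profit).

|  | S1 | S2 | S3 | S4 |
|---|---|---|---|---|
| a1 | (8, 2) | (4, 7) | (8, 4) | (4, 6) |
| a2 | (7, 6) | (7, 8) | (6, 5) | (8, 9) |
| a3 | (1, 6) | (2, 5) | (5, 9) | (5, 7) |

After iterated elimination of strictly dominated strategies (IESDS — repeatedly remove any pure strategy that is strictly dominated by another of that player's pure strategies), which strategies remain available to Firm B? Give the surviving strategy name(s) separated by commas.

Row a3 is eliminated: a2 beats it against every remaining column (S1: 7>1, S2: 7>2, S3: 6>5, S4: 8>5).
For Firm B, S2 strictly dominates S1 on the remaining rows (a1: 7>2, a2: 8>6); eliminate S1.
For Firm B, S2 strictly dominates S3 on the remaining rows (a1: 7>4, a2: 8>5); eliminate S3.
Firm A's strategy a1 is strictly dominated by a2 (S2: 7>4, S4: 8>4) and is removed.
Firm B's strategy S2 is strictly dominated by S4 (a2: 9>8) and is removed.
Among the remaining strategies, none is strictly dominated by another pure strategy of the same player, so the elimination stops.
Surviving strategies — Firm A: {a2}; Firm B: {S4}.

S4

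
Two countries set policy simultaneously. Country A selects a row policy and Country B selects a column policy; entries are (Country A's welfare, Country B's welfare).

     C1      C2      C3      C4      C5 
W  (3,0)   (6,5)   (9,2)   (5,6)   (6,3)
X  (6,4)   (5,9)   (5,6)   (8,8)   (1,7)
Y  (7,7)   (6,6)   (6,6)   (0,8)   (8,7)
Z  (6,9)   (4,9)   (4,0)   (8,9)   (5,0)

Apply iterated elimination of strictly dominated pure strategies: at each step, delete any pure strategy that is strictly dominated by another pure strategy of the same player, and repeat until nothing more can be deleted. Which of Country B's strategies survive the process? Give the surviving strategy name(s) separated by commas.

C1, C2, C4

Country B's strategy C3 is strictly dominated by C4 (W: 6>2, X: 8>6, Y: 8>6, Z: 9>0) and is removed.
Country B's strategy C5 is strictly dominated by C4 (W: 6>3, X: 8>7, Y: 8>7, Z: 9>0) and is removed.
Among the remaining strategies, none is strictly dominated by another pure strategy of the same player, so the elimination stops.
Surviving strategies — Country A: {W, X, Y, Z}; Country B: {C1, C2, C4}.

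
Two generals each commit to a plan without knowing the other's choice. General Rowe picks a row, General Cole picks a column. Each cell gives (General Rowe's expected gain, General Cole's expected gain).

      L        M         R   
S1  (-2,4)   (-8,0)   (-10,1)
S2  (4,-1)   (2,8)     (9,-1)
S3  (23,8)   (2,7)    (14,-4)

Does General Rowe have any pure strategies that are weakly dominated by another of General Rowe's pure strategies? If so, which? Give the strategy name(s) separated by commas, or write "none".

S1, S2

S1: dominated, since S2 does at least as well everywhere (L: 4>-2, M: 2>-8, R: 9>-10).
S3 weakly dominates S2 — L: 23>4, M: 2=2, R: 14>9.
S3: no other strategy beats it everywhere (S1 at L (23>-2); S2 at L (23>4)).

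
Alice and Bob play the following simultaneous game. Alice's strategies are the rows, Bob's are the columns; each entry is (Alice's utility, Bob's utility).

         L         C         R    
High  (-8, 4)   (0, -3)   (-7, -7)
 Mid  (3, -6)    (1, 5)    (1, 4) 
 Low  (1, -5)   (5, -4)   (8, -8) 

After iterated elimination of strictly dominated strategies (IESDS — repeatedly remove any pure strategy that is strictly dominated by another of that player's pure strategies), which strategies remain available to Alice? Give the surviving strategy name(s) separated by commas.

Alice's strategy High is strictly dominated by Mid (L: 3>-8, C: 1>0, R: 1>-7) and is removed.
Column L is eliminated: C beats it against every remaining row (Mid: 5>-6, Low: -4>-5).
Row Mid is eliminated: Low beats it against every remaining column (C: 5>1, R: 8>1).
Column R is eliminated: C beats it against every remaining row (Low: -4>-8).
Among the remaining strategies, none is strictly dominated by another pure strategy of the same player, so the elimination stops.
Surviving strategies — Alice: {Low}; Bob: {C}.

Low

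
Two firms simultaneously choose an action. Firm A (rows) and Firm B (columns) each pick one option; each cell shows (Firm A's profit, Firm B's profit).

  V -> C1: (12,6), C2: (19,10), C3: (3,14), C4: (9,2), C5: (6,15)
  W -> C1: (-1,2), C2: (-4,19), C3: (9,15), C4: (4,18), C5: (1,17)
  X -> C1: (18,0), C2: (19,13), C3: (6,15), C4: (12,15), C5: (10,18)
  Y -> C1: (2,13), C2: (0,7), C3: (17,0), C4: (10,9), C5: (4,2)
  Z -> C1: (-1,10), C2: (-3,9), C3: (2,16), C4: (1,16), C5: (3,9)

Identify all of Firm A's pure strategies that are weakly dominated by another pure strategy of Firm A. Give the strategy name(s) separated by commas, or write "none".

V, W, Z

V is weakly dominated by X (C1: 18>12, C2: 19=19, C3: 6>3, C4: 12>9, C5: 10>6).
W: dominated, since Y does at least as well everywhere (C1: 2>-1, C2: 0>-4, C3: 17>9, C4: 10>4, C5: 4>1).
X: no other strategy beats it everywhere (V at C1 (18>12); W at C1 (18>-1); Y at C1 (18>2); Z at C1 (18>-1)).
Y: no other strategy beats it everywhere (V at C3 (17>3); W at C1 (2>-1); X at C3 (17>6); Z at C1 (2>-1)).
Z: dominated, since V does at least as well everywhere (C1: 12>-1, C2: 19>-3, C3: 3>2, C4: 9>1, C5: 6>3).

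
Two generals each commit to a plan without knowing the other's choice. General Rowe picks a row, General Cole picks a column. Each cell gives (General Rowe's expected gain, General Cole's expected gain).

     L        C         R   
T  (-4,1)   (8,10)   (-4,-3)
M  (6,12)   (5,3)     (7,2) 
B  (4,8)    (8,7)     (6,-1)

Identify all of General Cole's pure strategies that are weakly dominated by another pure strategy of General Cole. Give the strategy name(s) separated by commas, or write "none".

L is not dominated — it holds its own against C at M (12>3); R at T (1>-3).
C is not dominated — it holds its own against L at T (10>1); R at T (10>-3).
R is weakly dominated by L (T: 1>-3, M: 12>2, B: 8>-1).

R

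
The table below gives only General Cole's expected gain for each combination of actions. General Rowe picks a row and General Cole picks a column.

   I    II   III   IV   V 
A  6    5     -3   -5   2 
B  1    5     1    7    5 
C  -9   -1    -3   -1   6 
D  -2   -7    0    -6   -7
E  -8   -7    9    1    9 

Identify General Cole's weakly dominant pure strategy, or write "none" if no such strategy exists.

I fails to dominate II at B (1<5).
II fails to dominate I at A (5<6).
III fails to dominate I at A (-3<6).
IV fails to dominate I at A (-5<6).
V fails to dominate I at A (2<6).
No single strategy dominates all the others.

none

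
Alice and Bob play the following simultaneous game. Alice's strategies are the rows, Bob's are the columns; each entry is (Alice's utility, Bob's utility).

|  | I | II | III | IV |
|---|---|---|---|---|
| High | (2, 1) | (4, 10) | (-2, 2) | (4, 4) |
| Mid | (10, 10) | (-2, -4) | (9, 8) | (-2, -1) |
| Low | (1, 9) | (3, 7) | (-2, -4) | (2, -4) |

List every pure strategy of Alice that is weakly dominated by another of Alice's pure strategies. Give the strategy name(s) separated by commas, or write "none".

Nothing dominates High: Mid at II (4>-2); Low at I (2>1).
Mid: no other strategy beats it everywhere (High at I (10>2); Low at I (10>1)).
High weakly dominates Low — I: 2>1, II: 4>3, III: -2=-2, IV: 4>2.

Low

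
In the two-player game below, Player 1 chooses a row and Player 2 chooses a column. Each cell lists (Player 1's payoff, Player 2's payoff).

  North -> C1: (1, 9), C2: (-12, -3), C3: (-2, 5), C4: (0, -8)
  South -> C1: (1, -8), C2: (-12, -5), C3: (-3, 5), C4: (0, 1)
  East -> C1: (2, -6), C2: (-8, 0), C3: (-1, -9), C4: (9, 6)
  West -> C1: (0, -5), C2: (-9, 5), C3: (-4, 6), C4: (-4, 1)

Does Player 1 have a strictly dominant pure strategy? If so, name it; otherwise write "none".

East

East vs North: C1: 2>1, C2: -8>-12, C3: -1>-2, C4: 9>0.
East vs South: C1: 2>1, C2: -8>-12, C3: -1>-3, C4: 9>0.
East vs West: C1: 2>0, C2: -8>-9, C3: -1>-4, C4: 9>-4.
East strictly beats every other strategy against every opponent action, so it is strictly dominant.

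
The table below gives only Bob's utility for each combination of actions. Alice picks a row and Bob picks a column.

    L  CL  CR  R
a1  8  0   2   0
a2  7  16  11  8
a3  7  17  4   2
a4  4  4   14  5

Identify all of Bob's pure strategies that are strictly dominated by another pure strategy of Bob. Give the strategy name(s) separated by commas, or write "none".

R

Nothing dominates L: CL at a1 (8>0); CR at a1 (8>2); R at a1 (8>0).
CL is not dominated — it holds its own against L at a2 (16>7); CR at a2 (16>11); R at a1 (0=0).
CR is not dominated — it holds its own against L at a2 (11>7); CL at a1 (2>0); R at a1 (2>0).
R is strictly dominated by CR (a1: 2>0, a2: 11>8, a3: 4>2, a4: 14>5).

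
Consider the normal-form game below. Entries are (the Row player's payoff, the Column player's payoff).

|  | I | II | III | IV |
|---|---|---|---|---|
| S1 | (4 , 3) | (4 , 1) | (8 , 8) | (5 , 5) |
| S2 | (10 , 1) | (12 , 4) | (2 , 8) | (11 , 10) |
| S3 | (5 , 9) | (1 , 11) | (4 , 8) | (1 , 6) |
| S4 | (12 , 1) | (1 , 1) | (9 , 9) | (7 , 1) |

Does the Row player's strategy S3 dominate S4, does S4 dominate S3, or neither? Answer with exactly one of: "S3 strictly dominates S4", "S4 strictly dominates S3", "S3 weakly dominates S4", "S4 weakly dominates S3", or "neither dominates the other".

S4 weakly dominates S3

S3's payoffs vs S4's, by the Column player's action — I: 5<12, II: 1=1, III: 4<9, IV: 1<7.
S4 is at least as good everywhere and strictly better somewhere (tied at II), so S4 weakly dominates S3.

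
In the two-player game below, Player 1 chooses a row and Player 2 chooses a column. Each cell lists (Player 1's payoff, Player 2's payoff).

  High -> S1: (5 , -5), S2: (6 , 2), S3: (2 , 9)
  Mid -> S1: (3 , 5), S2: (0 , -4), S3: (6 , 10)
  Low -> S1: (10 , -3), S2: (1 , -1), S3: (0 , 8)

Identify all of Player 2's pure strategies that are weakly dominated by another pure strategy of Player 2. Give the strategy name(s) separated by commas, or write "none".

S3 weakly dominates S1 — High: 9>-5, Mid: 10>5, Low: 8>-3.
S3 weakly dominates S2 — High: 9>2, Mid: 10>-4, Low: 8>-1.
S3: no other strategy beats it everywhere (S1 at High (9>-5); S2 at High (9>2)).

S1, S2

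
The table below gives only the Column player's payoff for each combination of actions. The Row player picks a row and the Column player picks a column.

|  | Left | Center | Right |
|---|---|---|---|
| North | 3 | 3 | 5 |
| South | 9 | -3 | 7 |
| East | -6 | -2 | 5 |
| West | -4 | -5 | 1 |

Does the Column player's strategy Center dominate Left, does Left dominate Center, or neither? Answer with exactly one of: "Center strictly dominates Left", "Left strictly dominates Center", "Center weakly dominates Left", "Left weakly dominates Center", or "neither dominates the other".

Compare Center to Left across every action of the Row player: North: 3=3, South: -3<9, East: -2>-6, West: -5<-4.
Center does better at East but worse at South, West; neither strategy dominates the other.

neither dominates the other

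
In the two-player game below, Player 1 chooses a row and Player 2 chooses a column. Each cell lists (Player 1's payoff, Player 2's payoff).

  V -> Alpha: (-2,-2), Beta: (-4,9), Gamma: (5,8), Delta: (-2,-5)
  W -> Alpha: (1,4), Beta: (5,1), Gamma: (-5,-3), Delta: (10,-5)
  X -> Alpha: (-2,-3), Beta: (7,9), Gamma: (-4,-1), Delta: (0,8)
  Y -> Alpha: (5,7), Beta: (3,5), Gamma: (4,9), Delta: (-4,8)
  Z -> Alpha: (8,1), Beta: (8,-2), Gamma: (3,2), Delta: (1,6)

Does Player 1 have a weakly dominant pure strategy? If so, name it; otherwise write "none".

none

V fails to dominate W at Alpha (-2<1).
W fails to dominate V at Gamma (-5<5).
X fails to dominate V at Gamma (-4<5).
Y fails to dominate V at Gamma (4<5).
Z fails to dominate V at Gamma (3<5).
No single strategy dominates all the others.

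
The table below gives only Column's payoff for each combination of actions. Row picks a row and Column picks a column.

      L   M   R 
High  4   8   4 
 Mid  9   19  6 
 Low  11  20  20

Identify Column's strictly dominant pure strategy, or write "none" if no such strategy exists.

none

L fails to dominate M at High (4<8).
M fails to dominate R at Low (20=20).
R fails to dominate L at High (4=4).
No single strategy dominates all the others.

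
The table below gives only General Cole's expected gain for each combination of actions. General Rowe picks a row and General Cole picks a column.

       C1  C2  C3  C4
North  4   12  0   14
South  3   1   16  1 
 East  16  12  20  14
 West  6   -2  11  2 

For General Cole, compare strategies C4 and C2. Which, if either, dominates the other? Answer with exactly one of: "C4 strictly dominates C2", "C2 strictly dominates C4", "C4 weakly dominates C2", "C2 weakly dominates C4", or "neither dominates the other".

C4 weakly dominates C2

C4's payoffs vs C2's, by General Rowe's action — North: 14>12, South: 1=1, East: 14>12, West: 2>-2.
C4 is at least as good everywhere and strictly better somewhere (tied only at South), so C4 weakly but not strictly dominates C2.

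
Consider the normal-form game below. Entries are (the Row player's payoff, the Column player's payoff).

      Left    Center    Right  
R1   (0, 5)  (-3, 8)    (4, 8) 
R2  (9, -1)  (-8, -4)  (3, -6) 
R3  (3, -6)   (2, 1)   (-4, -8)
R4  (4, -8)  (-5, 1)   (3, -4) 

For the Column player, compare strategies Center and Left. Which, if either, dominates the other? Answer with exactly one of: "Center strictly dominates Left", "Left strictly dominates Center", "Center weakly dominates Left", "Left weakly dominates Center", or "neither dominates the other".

neither dominates the other

Center's payoffs vs Left's, by the Row player's action — R1: 8>5, R2: -4<-1, R3: 1>-6, R4: 1>-8.
Center does better at R1, R3, R4 but worse at R2; neither strategy dominates the other.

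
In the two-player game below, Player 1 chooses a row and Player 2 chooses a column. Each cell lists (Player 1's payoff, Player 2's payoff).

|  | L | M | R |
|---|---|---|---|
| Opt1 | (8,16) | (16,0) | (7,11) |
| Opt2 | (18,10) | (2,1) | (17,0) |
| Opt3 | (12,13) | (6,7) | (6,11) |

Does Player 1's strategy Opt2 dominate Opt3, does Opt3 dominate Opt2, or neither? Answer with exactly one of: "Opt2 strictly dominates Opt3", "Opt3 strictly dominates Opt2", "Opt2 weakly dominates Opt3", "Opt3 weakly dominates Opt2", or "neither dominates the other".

neither dominates the other

Compare Opt2 to Opt3 across each choice by Player 2: L: 18>12, M: 2<6, R: 17>6.
Opt2 does better at L, R but worse at M; neither strategy dominates the other.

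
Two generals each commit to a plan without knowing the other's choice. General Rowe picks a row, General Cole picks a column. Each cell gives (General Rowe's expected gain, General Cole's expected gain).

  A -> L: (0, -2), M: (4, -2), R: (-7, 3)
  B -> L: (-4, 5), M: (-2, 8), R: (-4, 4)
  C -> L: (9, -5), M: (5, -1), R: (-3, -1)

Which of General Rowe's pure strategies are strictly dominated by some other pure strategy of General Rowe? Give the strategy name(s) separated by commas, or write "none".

C strictly dominates A — L: 9>0, M: 5>4, R: -3>-7.
B is strictly dominated by C (L: 9>-4, M: 5>-2, R: -3>-4).
Nothing dominates C: A at L (9>0); B at L (9>-4).

A, B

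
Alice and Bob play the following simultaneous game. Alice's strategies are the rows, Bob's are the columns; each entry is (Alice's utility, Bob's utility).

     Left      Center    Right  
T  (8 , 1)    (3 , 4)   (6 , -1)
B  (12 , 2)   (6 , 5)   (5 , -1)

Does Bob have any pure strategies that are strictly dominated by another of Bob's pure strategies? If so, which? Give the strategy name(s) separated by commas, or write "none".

Left is strictly dominated by Center (T: 4>1, B: 5>2).
Center: no other strategy beats it everywhere (Left at T (4>1); Right at T (4>-1)).
Right is strictly dominated by Left (T: 1>-1, B: 2>-1).

Left, Right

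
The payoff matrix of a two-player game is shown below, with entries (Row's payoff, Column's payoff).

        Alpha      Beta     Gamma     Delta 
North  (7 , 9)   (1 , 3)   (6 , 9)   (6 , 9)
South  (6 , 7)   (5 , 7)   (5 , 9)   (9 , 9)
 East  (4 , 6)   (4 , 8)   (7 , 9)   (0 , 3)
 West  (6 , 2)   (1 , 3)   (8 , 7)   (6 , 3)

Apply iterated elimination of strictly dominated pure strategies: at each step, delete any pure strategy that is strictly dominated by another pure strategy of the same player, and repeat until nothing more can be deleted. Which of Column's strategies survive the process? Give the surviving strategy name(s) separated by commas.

Alpha, Gamma, Delta

Column's strategy Beta is strictly dominated by Gamma (North: 9>3, South: 9>7, East: 9>8, West: 7>3) and is removed.
For Row, West strictly dominates East on the remaining columns (Alpha: 6>4, Gamma: 8>7, Delta: 6>0); eliminate East.
Among the remaining strategies, none is strictly dominated by another pure strategy of the same player, so the elimination stops.
Surviving strategies — Row: {North, South, West}; Column: {Alpha, Gamma, Delta}.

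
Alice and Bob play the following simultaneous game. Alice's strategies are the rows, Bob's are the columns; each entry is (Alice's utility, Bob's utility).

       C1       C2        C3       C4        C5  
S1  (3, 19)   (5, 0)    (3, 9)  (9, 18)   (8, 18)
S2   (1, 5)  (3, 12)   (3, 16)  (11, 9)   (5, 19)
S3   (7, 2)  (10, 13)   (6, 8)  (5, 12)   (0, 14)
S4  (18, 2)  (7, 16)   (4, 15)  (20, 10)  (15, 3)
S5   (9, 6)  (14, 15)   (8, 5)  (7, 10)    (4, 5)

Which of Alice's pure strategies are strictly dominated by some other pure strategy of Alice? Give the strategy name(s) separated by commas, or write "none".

S1, S2, S3

S4 strictly dominates S1 — C1: 18>3, C2: 7>5, C3: 4>3, C4: 20>9, C5: 15>8.
S2 is strictly dominated by S4 (C1: 18>1, C2: 7>3, C3: 4>3, C4: 20>11, C5: 15>5).
S3: dominated, since S5 does at least as well everywhere (C1: 9>7, C2: 14>10, C3: 8>6, C4: 7>5, C5: 4>0).
Nothing dominates S4: S1 at C1 (18>3); S2 at C1 (18>1); S3 at C1 (18>7); S5 at C1 (18>9).
Nothing dominates S5: S1 at C1 (9>3); S2 at C1 (9>1); S3 at C1 (9>7); S4 at C2 (14>7).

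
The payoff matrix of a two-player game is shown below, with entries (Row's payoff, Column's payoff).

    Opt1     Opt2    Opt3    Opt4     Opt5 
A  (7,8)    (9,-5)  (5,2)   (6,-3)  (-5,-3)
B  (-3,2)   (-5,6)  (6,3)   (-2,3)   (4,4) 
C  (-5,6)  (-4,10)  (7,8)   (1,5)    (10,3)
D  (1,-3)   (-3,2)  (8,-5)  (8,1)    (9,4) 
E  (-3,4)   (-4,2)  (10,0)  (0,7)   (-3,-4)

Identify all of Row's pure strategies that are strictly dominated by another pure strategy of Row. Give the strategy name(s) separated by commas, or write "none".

A: no other strategy beats it everywhere (B at Opt1 (7>-3); C at Opt1 (7>-5); D at Opt1 (7>1); E at Opt1 (7>-3)).
B is strictly dominated by D (Opt1: 1>-3, Opt2: -3>-5, Opt3: 8>6, Opt4: 8>-2, Opt5: 9>4).
Nothing dominates C: A at Opt3 (7>5); B at Opt2 (-4>-5); D at Opt5 (10>9); E at Opt2 (-4=-4).
Nothing dominates D: A at Opt3 (8>5); B at Opt1 (1>-3); C at Opt1 (1>-5); E at Opt1 (1>-3).
E is not dominated — it holds its own against A at Opt3 (10>5); B at Opt1 (-3=-3); C at Opt1 (-3>-5); D at Opt3 (10>8).

B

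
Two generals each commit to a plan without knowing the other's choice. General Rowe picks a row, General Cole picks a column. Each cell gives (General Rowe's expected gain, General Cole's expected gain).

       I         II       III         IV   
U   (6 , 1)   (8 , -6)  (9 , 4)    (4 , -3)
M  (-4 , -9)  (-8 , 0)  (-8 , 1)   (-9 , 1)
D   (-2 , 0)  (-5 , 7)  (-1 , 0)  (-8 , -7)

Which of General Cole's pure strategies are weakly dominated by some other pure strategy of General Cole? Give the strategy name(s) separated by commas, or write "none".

I, IV

I is weakly dominated by III (U: 4>1, M: 1>-9, D: 0=0).
Nothing dominates II: I at M (0>-9); III at D (7>0); IV at D (7>-7).
III: no other strategy beats it everywhere (I at U (4>1); II at U (4>-6); IV at U (4>-3)).
IV is weakly dominated by III (U: 4>-3, M: 1=1, D: 0>-7).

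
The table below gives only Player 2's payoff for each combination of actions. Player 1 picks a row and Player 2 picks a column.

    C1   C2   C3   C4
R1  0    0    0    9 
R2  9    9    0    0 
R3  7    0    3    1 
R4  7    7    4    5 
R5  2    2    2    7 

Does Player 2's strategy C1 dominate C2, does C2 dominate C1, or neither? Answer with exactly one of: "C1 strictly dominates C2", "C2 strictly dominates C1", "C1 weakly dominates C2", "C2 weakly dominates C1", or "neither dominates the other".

Compare C1 to C2 across each choice by Player 1: R1: 0=0, R2: 9=9, R3: 7>0, R4: 7=7, R5: 2=2.
C1 is at least as good everywhere and strictly better somewhere (tied only at R1, R2, R4, R5), so C1 weakly but not strictly dominates C2.

C1 weakly dominates C2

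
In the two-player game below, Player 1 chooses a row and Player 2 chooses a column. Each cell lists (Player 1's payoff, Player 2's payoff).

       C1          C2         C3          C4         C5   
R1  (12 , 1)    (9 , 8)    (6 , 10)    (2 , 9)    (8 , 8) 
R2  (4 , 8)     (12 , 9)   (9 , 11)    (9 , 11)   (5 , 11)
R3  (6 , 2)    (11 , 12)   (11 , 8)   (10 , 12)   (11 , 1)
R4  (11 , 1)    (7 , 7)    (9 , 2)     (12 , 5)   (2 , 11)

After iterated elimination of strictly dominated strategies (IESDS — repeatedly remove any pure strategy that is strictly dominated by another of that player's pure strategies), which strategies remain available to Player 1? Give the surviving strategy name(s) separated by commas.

Player 2's strategy C1 is strictly dominated by C2 (R1: 8>1, R2: 9>8, R3: 12>2, R4: 7>1) and is removed.
Row R1 is eliminated: R3 beats it against every remaining column (C2: 11>9, C3: 11>6, C4: 10>2, C5: 11>8).
Among the remaining strategies, none is strictly dominated by another pure strategy of the same player, so the elimination stops.
Surviving strategies — Player 1: {R2, R3, R4}; Player 2: {C2, C3, C4, C5}.

R2, R3, R4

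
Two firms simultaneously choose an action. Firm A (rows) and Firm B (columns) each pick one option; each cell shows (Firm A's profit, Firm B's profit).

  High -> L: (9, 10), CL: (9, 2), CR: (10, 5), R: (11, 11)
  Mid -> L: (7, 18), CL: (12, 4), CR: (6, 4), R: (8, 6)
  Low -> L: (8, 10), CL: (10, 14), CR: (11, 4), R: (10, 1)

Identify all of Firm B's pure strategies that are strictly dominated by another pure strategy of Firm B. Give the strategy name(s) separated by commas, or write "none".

CR

L is not dominated — it holds its own against CL at High (10>2); CR at High (10>5); R at Mid (18>6).
CL is not dominated — it holds its own against L at Low (14>10); CR at Mid (4=4); R at Low (14>1).
L strictly dominates CR — High: 10>5, Mid: 18>4, Low: 10>4.
Nothing dominates R: L at High (11>10); CL at High (11>2); CR at High (11>5).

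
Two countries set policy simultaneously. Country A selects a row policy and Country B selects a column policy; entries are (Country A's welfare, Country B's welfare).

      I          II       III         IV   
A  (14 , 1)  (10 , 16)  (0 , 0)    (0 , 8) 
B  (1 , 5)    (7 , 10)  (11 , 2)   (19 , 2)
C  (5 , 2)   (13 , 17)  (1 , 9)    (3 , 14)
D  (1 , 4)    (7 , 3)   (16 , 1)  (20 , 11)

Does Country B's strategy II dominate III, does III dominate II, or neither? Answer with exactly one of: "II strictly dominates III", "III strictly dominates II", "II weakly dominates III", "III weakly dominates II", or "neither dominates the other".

II strictly dominates III

Compare II to III across each opponent action: A: 16>0, B: 10>2, C: 17>9, D: 3>1.
Every comparison favours II, so II strictly dominates III.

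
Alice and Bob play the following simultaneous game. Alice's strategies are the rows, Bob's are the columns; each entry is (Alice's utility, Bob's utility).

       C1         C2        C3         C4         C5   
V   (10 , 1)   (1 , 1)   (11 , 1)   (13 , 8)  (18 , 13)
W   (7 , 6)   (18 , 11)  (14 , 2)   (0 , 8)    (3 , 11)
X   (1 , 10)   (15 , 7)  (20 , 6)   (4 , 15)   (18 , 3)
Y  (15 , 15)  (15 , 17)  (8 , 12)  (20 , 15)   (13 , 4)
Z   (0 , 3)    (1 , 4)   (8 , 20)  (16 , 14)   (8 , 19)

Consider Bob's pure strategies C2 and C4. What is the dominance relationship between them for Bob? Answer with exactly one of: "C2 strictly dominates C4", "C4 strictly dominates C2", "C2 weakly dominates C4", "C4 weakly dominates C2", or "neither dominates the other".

neither dominates the other

C2's payoffs vs C4's, by Alice's action — V: 1<8, W: 11>8, X: 7<15, Y: 17>15, Z: 4<14.
C2 does better at W, Y but worse at V, X, Z; neither strategy dominates the other.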